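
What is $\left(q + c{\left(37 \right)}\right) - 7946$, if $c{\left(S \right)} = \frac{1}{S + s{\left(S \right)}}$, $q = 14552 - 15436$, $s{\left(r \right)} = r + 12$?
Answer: $- \frac{759379}{86} \approx -8830.0$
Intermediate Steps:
$s{\left(r \right)} = 12 + r$
$q = -884$
$c{\left(S \right)} = \frac{1}{12 + 2 S}$ ($c{\left(S \right)} = \frac{1}{S + \left(12 + S\right)} = \frac{1}{12 + 2 S}$)
$\left(q + c{\left(37 \right)}\right) - 7946 = \left(-884 + \frac{1}{2 \left(6 + 37\right)}\right) - 7946 = \left(-884 + \frac{1}{2 \cdot 43}\right) - 7946 = \left(-884 + \frac{1}{2} \cdot \frac{1}{43}\right) - 7946 = \left(-884 + \frac{1}{86}\right) - 7946 = - \frac{76023}{86} - 7946 = - \frac{759379}{86}$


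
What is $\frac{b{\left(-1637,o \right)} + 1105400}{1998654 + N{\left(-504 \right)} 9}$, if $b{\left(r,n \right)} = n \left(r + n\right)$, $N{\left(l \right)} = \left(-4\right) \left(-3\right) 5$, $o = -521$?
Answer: $\frac{1114859}{999597} \approx 1.1153$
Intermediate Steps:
$N{\left(l \right)} = 60$ ($N{\left(l \right)} = 12 \cdot 5 = 60$)
$b{\left(r,n \right)} = n \left(n + r\right)$
$\frac{b{\left(-1637,o \right)} + 1105400}{1998654 + N{\left(-504 \right)} 9} = \frac{- 521 \left(-521 - 1637\right) + 1105400}{1998654 + 60 \cdot 9} = \frac{\left(-521\right) \left(-2158\right) + 1105400}{1998654 + 540} = \frac{1124318 + 1105400}{1999194} = 2229718 \cdot \frac{1}{1999194} = \frac{1114859}{999597}$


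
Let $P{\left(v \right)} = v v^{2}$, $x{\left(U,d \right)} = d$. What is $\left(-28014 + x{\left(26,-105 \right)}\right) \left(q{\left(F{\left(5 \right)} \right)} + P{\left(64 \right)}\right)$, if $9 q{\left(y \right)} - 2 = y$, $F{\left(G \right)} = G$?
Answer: $- \frac{22113747019}{3} \approx -7.3713 \cdot 10^{9}$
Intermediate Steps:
$P{\left(v \right)} = v^{3}$
$q{\left(y \right)} = \frac{2}{9} + \frac{y}{9}$
$\left(-28014 + x{\left(26,-105 \right)}\right) \left(q{\left(F{\left(5 \right)} \right)} + P{\left(64 \right)}\right) = \left(-28014 - 105\right) \left(\left(\frac{2}{9} + \frac{1}{9} \cdot 5\right) + 64^{3}\right) = - 28119 \left(\left(\frac{2}{9} + \frac{5}{9}\right) + 262144\right) = - 28119 \left(\frac{7}{9} + 262144\right) = \left(-28119\right) \frac{2359303}{9} = - \frac{22113747019}{3}$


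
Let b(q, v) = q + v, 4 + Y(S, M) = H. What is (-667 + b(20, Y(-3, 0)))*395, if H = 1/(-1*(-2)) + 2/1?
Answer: -512315/2 ≈ -2.5616e+5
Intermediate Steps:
H = 5/2 (H = -1*(-1/2) + 2*1 = 1/2 + 2 = 5/2 ≈ 2.5000)
Y(S, M) = -3/2 (Y(S, M) = -4 + 5/2 = -3/2)
(-667 + b(20, Y(-3, 0)))*395 = (-667 + (20 - 3/2))*395 = (-667 + 37/2)*395 = -1297/2*395 = -512315/2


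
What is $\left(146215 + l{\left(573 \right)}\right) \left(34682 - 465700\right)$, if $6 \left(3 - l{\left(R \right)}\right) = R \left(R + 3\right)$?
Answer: $-39313151780$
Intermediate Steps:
$l{\left(R \right)} = 3 - \frac{R \left(3 + R\right)}{6}$ ($l{\left(R \right)} = 3 - \frac{R \left(R + 3\right)}{6} = 3 - \frac{R \left(3 + R\right)}{6}$)
$\left(146215 + l{\left(573 \right)}\right) \left(34682 - 465700\right) = \left(146215 - \left(\frac{567}{2} + \frac{109443}{2}\right)\right) \left(34682 - 465700\right) = \left(146215 - 55005\right) \left(-431018\right) = 91210 \left(-431018\right) = -39313151780$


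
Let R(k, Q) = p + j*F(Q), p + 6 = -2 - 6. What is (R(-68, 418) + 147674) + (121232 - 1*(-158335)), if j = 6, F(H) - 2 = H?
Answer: 429747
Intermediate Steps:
F(H) = 2 + H
p = -14 (p = -6 + (-2 - 6) = -6 - 8 = -14)
R(k, Q) = -2 + 6*Q (R(k, Q) = -14 + 6*(2 + Q) = -14 + (12 + 6*Q) = -2 + 6*Q)
(R(-68, 418) + 147674) + (121232 - 1*(-158335)) = ((-2 + 6*418) + 147674) + (121232 - 1*(-158335)) = ((-2 + 2508) + 147674) + (121232 + 158335) = (2506 + 147674) + 279567 = 150180 + 279567 = 429747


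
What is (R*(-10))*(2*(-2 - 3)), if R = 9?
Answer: 900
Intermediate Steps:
(R*(-10))*(2*(-2 - 3)) = (9*(-10))*(2*(-2 - 3)) = -180*(-5) = -90*(-10) = 900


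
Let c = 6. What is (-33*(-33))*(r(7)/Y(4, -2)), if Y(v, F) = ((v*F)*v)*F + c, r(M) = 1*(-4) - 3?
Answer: -1089/10 ≈ -108.90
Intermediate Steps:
r(M) = -7 (r(M) = -4 - 3 = -7)
Y(v, F) = 6 + F²*v² (Y(v, F) = ((v*F)*v)*F + 6 = ((F*v)*v)*F + 6 = (F*v²)*F + 6 = F²*v² + 6 = 6 + F²*v²)
(-33*(-33))*(r(7)/Y(4, -2)) = (-33*(-33))*(-7/(6 + (-2)²*4²)) = 1089*(-7/(6 + 4*16)) = 1089*(-7/(6 + 64)) = 1089*(-7/70) = 1089*(-7*1/70) = 1089*(-⅒) = -1089/10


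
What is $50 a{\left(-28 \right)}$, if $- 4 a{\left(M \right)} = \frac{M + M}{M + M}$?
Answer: $- \frac{25}{2} \approx -12.5$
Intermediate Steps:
$a{\left(M \right)} = - \frac{1}{4}$ ($a{\left(M \right)} = - \frac{\left(M + M\right) \frac{1}{M + M}}{4} = - \frac{2 M \frac{1}{2 M}}{4} = \left(- \frac{1}{4}\right) 1 = - \frac{1}{4}$)
$50 a{\left(-28 \right)} = 50 \left(- \frac{1}{4}\right) = - \frac{25}{2}$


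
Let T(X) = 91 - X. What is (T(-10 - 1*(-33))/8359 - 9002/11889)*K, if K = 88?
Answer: -6550655408/99380151 ≈ -65.915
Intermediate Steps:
(T(-10 - 1*(-33))/8359 - 9002/11889)*K = ((91 - (-10 - 1*(-33)))/8359 - 9002/11889)*88 = ((91 - (-10 + 33))*(1/8359) - 9002*1/11889)*88 = ((91 - 1*23)*(1/8359) - 9002/11889)*88 = ((91 - 23)*(1/8359) - 9002/11889)*88 = (68*(1/8359) - 9002/11889)*88 = (68/8359 - 9002/11889)*88 = -74439266/99380151*88 = -6550655408/99380151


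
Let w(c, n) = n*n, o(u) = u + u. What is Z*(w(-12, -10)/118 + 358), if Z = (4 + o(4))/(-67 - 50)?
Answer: -84688/2301 ≈ -36.805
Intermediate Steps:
o(u) = 2*u
Z = -4/39 (Z = (4 + 2*4)/(-67 - 50) = (4 + 8)/(-117) = 12*(-1/117) = -4/39 ≈ -0.10256)
w(c, n) = n**2
Z*(w(-12, -10)/118 + 358) = -4*((-10)**2/118 + 358)/39 = -4*(100*(1/118) + 358)/39 = -4*(50/59 + 358)/39 = -4/39*21172/59 = -84688/2301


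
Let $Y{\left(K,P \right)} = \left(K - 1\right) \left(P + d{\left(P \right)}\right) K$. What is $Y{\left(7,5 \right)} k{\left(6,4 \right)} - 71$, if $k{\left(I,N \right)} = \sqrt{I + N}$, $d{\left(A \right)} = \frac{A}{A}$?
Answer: $-71 + 252 \sqrt{10} \approx 725.89$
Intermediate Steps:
$d{\left(A \right)} = 1$
$Y{\left(K,P \right)} = K \left(1 + P\right) \left(-1 + K\right)$ ($Y{\left(K,P \right)} = \left(K - 1\right) \left(P + 1\right) K = \left(-1 + K\right) \left(1 + P\right) K = \left(1 + P\right) \left(-1 + K\right) K = K \left(1 + P\right) \left(-1 + K\right)$)
$Y{\left(7,5 \right)} k{\left(6,4 \right)} - 71 = 7 \left(-1 + 7 - 5 + 7 \cdot 5\right) \sqrt{6 + 4} - 71 = 7 \left(-1 + 7 - 5 + 35\right) \sqrt{10} - 71 = 7 \cdot 36 \sqrt{10} - 71 = 252 \sqrt{10} - 71 = -71 + 252 \sqrt{10}$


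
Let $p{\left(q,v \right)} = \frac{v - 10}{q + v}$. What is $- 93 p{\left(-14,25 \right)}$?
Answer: $- \frac{1395}{11} \approx -126.82$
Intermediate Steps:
$p{\left(q,v \right)} = \frac{-10 + v}{q + v}$
$- 93 p{\left(-14,25 \right)} = - 93 \frac{-10 + 25}{-14 + 25} = - 93 \cdot \frac{1}{11} \cdot 15 = \left(-93\right) \frac{15}{11} = - \frac{1395}{11}$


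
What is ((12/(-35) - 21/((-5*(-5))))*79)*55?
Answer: -179883/35 ≈ -5139.5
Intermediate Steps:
((12/(-35) - 21/((-5*(-5))))*79)*55 = ((12*(-1/35) - 21/25)*79)*55 = ((-12/35 - 21*1/25)*79)*55 = ((-12/35 - 21/25)*79)*55 = -207/175*79*55 = -16353/175*55 = -179883/35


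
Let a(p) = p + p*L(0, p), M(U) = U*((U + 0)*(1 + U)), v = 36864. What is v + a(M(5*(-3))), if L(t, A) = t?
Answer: 33714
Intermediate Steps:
M(U) = U**2*(1 + U) (M(U) = U*(U*(1 + U)) = U**2*(1 + U))
a(p) = p (a(p) = p + p*0 = p + 0 = p)
v + a(M(5*(-3))) = 36864 + (5*(-3))**2*(1 + 5*(-3)) = 36864 + (-15)**2*(1 - 15) = 36864 + 225*(-14) = 36864 - 3150 = 33714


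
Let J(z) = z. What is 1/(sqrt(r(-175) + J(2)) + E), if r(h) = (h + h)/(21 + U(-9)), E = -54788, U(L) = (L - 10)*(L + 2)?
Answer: -602668/33018974387 - I*sqrt(33)/33018974387 ≈ -1.8252e-5 - 1.7398e-10*I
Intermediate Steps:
U(L) = (-10 + L)*(2 + L)
r(h) = h/77 (r(h) = (h + h)/(21 + (-20 + (-9)**2 - 8*(-9))) = (2*h)/(21 + (-20 + 81 + 72)) = (2*h)/(21 + 133) = (2*h)/154 = (2*h)*(1/154) = h/77)
1/(sqrt(r(-175) + J(2)) + E) = 1/(sqrt((1/77)*(-175) + 2) - 54788) = 1/(sqrt(-25/11 + 2) - 54788) = 1/(sqrt(-3/11) - 54788) = 1/(I*sqrt(33)/11 - 54788) = 1/(-54788 + I*sqrt(33)/11)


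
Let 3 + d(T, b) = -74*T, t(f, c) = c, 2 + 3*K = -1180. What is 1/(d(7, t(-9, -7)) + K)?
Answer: -1/915 ≈ -0.0010929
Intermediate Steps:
K = -394 (K = -⅔ + (⅓)*(-1180) = -⅔ - 1180/3 = -394)
d(T, b) = -3 - 74*T
1/(d(7, t(-9, -7)) + K) = 1/((-3 - 74*7) - 394) = 1/((-3 - 518) - 394) = 1/(-521 - 394) = 1/(-915) = -1/915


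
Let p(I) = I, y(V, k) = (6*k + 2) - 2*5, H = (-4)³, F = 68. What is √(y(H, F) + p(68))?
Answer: 6*√13 ≈ 21.633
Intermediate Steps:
H = -64
y(V, k) = -8 + 6*k (y(V, k) = (2 + 6*k) - 10 = -8 + 6*k)
√(y(H, F) + p(68)) = √((-8 + 6*68) + 68) = √((-8 + 408) + 68) = √(400 + 68) = √468 = 6*√13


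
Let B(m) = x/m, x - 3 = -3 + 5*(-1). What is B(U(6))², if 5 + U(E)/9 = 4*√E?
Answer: 3025/408321 + 1000*√6/408321 ≈ 0.013407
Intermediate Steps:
x = -5 (x = 3 + (-3 + 5*(-1)) = 3 + (-3 - 5) = 3 - 8 = -5)
U(E) = -45 + 36*√E (U(E) = -45 + 9*(4*√E) = -45 + 36*√E)
B(m) = -5/m
B(U(6))² = (-5/(-45 + 36*√6))² = 25/(-45 + 36*√6)²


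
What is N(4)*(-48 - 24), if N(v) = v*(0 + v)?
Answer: -1152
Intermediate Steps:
N(v) = v² (N(v) = v*v = v²)
N(4)*(-48 - 24) = 4²*(-48 - 24) = 16*(-72) = -1152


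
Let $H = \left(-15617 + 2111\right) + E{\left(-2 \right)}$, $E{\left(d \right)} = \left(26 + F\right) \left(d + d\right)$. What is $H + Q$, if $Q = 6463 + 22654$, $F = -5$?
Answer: $15527$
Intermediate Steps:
$E{\left(d \right)} = 42 d$ ($E{\left(d \right)} = \left(26 - 5\right) \left(d + d\right) = 21 \cdot 2 d = 42 d$)
$Q = 29117$
$H = -13590$ ($H = \left(-15617 + 2111\right) + 42 \left(-2\right) = -13506 - 84 = -13590$)
$H + Q = -13590 + 29117 = 15527$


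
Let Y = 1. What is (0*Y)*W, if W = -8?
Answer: 0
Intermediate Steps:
(0*Y)*W = (0*1)*(-8) = 0*(-8) = 0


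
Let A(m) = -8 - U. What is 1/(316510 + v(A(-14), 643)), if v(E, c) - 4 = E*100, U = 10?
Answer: 1/314714 ≈ 3.1775e-6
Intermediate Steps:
A(m) = -18 (A(m) = -8 - 1*10 = -8 - 10 = -18)
v(E, c) = 4 + 100*E (v(E, c) = 4 + E*100 = 4 + 100*E)
1/(316510 + v(A(-14), 643)) = 1/(316510 + (4 + 100*(-18))) = 1/(316510 + (4 - 1800)) = 1/(316510 - 1796) = 1/314714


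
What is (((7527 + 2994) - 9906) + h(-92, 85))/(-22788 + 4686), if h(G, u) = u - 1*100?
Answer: -100/3017 ≈ -0.033145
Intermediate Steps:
h(G, u) = -100 + u (h(G, u) = u - 100 = -100 + u)
(((7527 + 2994) - 9906) + h(-92, 85))/(-22788 + 4686) = (((7527 + 2994) - 9906) + (-100 + 85))/(-22788 + 4686) = ((10521 - 9906) - 15)/(-18102) = (615 - 15)*(-1/18102) = 600*(-1/18102) = -100/3017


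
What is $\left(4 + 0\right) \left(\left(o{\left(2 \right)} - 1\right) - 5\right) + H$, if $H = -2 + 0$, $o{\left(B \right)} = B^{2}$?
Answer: $-10$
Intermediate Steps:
$H = -2$
$\left(4 + 0\right) \left(\left(o{\left(2 \right)} - 1\right) - 5\right) + H = \left(4 + 0\right) \left(\left(2^{2} - 1\right) - 5\right) - 2 = 4 \left(\left(4 - 1\right) - 5\right) - 2 = 4 \left(3 - 5\right) - 2 = 4 \left(-2\right) - 2 = -8 - 2 = -10$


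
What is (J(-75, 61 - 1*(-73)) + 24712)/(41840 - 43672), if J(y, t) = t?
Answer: -12423/916 ≈ -13.562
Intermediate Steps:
(J(-75, 61 - 1*(-73)) + 24712)/(41840 - 43672) = ((61 - 1*(-73)) + 24712)/(41840 - 43672) = ((61 + 73) + 24712)/(-1832) = (134 + 24712)*(-1/1832) = 24846*(-1/1832) = -12423/916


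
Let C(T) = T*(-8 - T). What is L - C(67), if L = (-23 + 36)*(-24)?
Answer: 4713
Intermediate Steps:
L = -312 (L = 13*(-24) = -312)
L - C(67) = -312 - (-1)*67*(8 + 67) = -312 - (-1)*67*75 = -312 - 1*(-5025) = -312 + 5025 = 4713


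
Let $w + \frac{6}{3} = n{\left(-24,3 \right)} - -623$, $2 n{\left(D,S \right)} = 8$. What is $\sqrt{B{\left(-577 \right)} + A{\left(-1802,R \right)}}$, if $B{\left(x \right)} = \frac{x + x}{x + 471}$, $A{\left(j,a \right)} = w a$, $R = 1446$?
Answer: $\frac{\sqrt{2538664331}}{53} \approx 950.66$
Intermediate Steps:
$n{\left(D,S \right)} = 4$ ($n{\left(D,S \right)} = \frac{1}{2} \cdot 8 = 4$)
$w = 625$ ($w = -2 + \left(4 - -623\right) = -2 + \left(4 + 623\right) = -2 + 627 = 625$)
$A{\left(j,a \right)} = 625 a$
$B{\left(x \right)} = \frac{2 x}{471 + x}$
$\sqrt{B{\left(-577 \right)} + A{\left(-1802,R \right)}} = \sqrt{2 \left(-577\right) \frac{1}{471 - 577} + 625 \cdot 1446} = \sqrt{2 \left(-577\right) \frac{1}{-106} + 903750} = \sqrt{2 \left(-577\right) \left(- \frac{1}{106}\right) + 903750} = \sqrt{\frac{577}{53} + 903750} = \sqrt{\frac{47899327}{53}} = \frac{\sqrt{2538664331}}{53}$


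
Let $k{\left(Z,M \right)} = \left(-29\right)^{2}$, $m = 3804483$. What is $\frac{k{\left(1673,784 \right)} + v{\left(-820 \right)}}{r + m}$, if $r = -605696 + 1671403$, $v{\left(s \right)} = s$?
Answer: $\frac{21}{4870190} \approx 4.3119 \cdot 10^{-6}$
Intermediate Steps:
$k{\left(Z,M \right)} = 841$
$r = 1065707$
$\frac{k{\left(1673,784 \right)} + v{\left(-820 \right)}}{r + m} = \frac{841 - 820}{1065707 + 3804483} = \frac{21}{4870190}$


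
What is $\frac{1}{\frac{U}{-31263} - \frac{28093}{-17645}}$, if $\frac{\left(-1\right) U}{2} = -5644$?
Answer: $\frac{32449155}{39946747} \approx 0.81231$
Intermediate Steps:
$U = 11288$ ($U = \left(-2\right) \left(-5644\right) = 11288$)
$\frac{1}{\frac{U}{-31263} - \frac{28093}{-17645}} = \frac{1}{\frac{11288}{-31263} - \frac{28093}{-17645}} = \frac{1}{11288 \left(- \frac{1}{31263}\right) - - \frac{28093}{17645}} = \frac{1}{- \frac{664}{1839} + \frac{28093}{17645}} = \frac{1}{\frac{39946747}{32449155}} = \frac{32449155}{39946747}$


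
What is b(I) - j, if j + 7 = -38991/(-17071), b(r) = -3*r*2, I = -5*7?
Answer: 3665416/17071 ≈ 214.72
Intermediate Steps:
I = -35
b(r) = -6*r
j = -80506/17071 (j = -7 - 38991/(-17071) = -7 - 38991*(-1/17071) = -7 + 38991/17071 = -80506/17071 ≈ -4.7160)
b(I) - j = -6*(-35) - 1*(-80506/17071) = 210 + 80506/17071 = 3665416/17071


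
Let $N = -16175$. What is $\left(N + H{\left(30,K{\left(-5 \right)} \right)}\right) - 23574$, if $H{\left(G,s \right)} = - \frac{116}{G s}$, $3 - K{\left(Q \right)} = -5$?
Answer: $- \frac{2384969}{60} \approx -39750.0$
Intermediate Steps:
$K{\left(Q \right)} = 8$ ($K{\left(Q \right)} = 3 - -5 = 3 + 5 = 8$)
$H{\left(G,s \right)} = - \frac{116}{G s}$ ($H{\left(G,s \right)} = - 116 \frac{1}{G s} = - \frac{116}{G s}$)
$\left(N + H{\left(30,K{\left(-5 \right)} \right)}\right) - 23574 = \left(-16175 - \frac{116}{30 \cdot 8}\right) - 23574 = \left(-16175 - \frac{58}{15} \cdot \frac{1}{8}\right) - 23574 = \left(-16175 - \frac{29}{60}\right) - 23574 = - \frac{970529}{60} - 23574 = - \frac{2384969}{60}$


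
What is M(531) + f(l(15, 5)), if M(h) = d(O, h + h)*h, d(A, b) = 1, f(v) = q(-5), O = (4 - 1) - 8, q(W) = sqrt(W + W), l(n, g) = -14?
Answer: 531 + I*sqrt(10) ≈ 531.0 + 3.1623*I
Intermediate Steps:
q(W) = sqrt(2)*sqrt(W) (q(W) = sqrt(2*W) = sqrt(2)*sqrt(W))
O = -5 (O = 3 - 8 = -5)
f(v) = I*sqrt(10) (f(v) = sqrt(2)*sqrt(-5) = sqrt(2)*(I*sqrt(5)) = I*sqrt(10))
M(h) = h (M(h) = 1*h = h)
M(531) + f(l(15, 5)) = 531 + I*sqrt(10)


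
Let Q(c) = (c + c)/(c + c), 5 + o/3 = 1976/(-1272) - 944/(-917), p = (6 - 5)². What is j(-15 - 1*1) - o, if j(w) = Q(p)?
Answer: 854019/48601 ≈ 17.572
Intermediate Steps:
p = 1 (p = 1² = 1)
o = -805418/48601 (o = -15 + 3*(1976/(-1272) - 944/(-917)) = -15 + 3*(1976*(-1/1272) - 944*(-1/917)) = -15 + 3*(-247/159 + 944/917) = -15 + 3*(-76403/145803) = -15 - 76403/48601 = -805418/48601 ≈ -16.572)
Q(c) = 1 (Q(c) = (2*c)/((2*c)) = (2*c)*(1/(2*c)) = 1)
j(w) = 1
j(-15 - 1*1) - o = 1 - 1*(-805418/48601) = 1 + 805418/48601 = 854019/48601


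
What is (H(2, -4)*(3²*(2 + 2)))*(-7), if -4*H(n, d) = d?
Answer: -252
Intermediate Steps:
H(n, d) = -d/4
(H(2, -4)*(3²*(2 + 2)))*(-7) = ((-¼*(-4))*(3²*(2 + 2)))*(-7) = (1*(9*4))*(-7) = (1*36)*(-7) = 36*(-7) = -252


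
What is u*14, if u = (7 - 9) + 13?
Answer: 154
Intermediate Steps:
u = 11 (u = -2 + 13 = 11)
u*14 = 11*14 = 154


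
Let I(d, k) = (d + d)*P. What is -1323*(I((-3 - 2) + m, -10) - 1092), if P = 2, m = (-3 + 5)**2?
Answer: 1450008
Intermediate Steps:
m = 4 (m = 2**2 = 4)
I(d, k) = 4*d (I(d, k) = (d + d)*2 = (2*d)*2 = 4*d)
-1323*(I((-3 - 2) + m, -10) - 1092) = -1323*(4*((-3 - 2) + 4) - 1092) = -1323*(4*(-5 + 4) - 1092) = -1323*(4*(-1) - 1092) = -1323*(-4 - 1092) = -1323*(-1096) = 1450008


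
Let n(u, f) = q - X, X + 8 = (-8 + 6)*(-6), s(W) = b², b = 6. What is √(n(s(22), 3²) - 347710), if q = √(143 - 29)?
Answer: √(-347714 + √114) ≈ 589.66*I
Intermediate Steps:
s(W) = 36 (s(W) = 6² = 36)
X = 4 (X = -8 + (-8 + 6)*(-6) = -8 - 2*(-6) = -8 + 12 = 4)
q = √114 ≈ 10.677
n(u, f) = -4 + √114 (n(u, f) = √114 - 1*4 = √114 - 4 = -4 + √114)
√(n(s(22), 3²) - 347710) = √((-4 + √114) - 347710) = √(-347714 + √114)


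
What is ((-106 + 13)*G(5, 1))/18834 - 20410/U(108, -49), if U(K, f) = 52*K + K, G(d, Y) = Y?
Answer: -16038928/4491909 ≈ -3.5706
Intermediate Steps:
U(K, f) = 53*K
((-106 + 13)*G(5, 1))/18834 - 20410/U(108, -49) = ((-106 + 13)*1)/18834 - 20410/(53*108) = -93*1*(1/18834) - 20410/5724 = -93*1/18834 - 20410*1/5724 = -31/6278 - 10205/2862 = -16038928/4491909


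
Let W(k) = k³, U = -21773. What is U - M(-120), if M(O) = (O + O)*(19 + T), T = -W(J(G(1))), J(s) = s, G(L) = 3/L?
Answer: -23693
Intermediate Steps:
T = -27 (T = -(3/1)³ = -(3*1)³ = -1*3³ = -1*27 = -27)
M(O) = -16*O (M(O) = (O + O)*(19 - 27) = (2*O)*(-8) = -16*O)
U - M(-120) = -21773 - (-16)*(-120) = -21773 - 1*1920 = -21773 - 1920 = -23693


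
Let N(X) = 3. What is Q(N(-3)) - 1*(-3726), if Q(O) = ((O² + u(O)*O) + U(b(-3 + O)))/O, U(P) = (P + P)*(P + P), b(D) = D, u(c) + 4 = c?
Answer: 3728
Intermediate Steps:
u(c) = -4 + c
U(P) = 4*P² (U(P) = (2*P)*(2*P) = 4*P²)
Q(O) = (O² + 4*(-3 + O)² + O*(-4 + O))/O (Q(O) = ((O² + (-4 + O)*O) + 4*(-3 + O)²)/O = ((O² + O*(-4 + O)) + 4*(-3 + O)²)/O = (O² + 4*(-3 + O)² + O*(-4 + O))/O)
Q(N(-3)) - 1*(-3726) = (-28 + 6*3 + 36/3) - 1*(-3726) = (-28 + 18 + 36*(⅓)) + 3726 = (-28 + 18 + 12) + 3726 = 2 + 3726 = 3728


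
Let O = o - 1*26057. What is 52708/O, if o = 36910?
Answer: 52708/10853 ≈ 4.8565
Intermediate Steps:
O = 10853 (O = 36910 - 1*26057 = 36910 - 26057 = 10853)
52708/O = 52708/10853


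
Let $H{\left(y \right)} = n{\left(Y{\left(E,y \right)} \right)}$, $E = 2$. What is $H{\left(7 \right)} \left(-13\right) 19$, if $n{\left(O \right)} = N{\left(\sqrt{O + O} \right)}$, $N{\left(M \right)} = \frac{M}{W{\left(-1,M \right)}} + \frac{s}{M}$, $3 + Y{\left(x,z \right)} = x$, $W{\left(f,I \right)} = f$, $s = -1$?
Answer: $\frac{247 i \sqrt{2}}{2} \approx 174.66 i$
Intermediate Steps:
$Y{\left(x,z \right)} = -3 + x$
$N{\left(M \right)} = - M - \frac{1}{M}$ ($N{\left(M \right)} = \frac{M}{-1} - \frac{1}{M} = M \left(-1\right) - \frac{1}{M} = - M - \frac{1}{M}$)
$n{\left(O \right)} = - \sqrt{2} \sqrt{O} - \frac{\sqrt{2}}{2 \sqrt{O}}$ ($n{\left(O \right)} = - \sqrt{O + O} - \frac{1}{\sqrt{O + O}} = - \sqrt{2 O} - \frac{1}{\sqrt{2 O}} = - \sqrt{2} \sqrt{O} - \frac{1}{\sqrt{2} \sqrt{O}} = - \sqrt{2} \sqrt{O} - \frac{\sqrt{2}}{2 \sqrt{O}}$)
$H{\left(y \right)} = - \frac{i \sqrt{2}}{2}$ ($H{\left(y \right)} = \frac{\sqrt{2} \left(- \frac{1}{2} - \left(-3 + 2\right)\right)}{\sqrt{-3 + 2}} = \frac{\sqrt{2} \left(- \frac{1}{2} - -1\right)}{i} = \sqrt{2} \left(- i\right) \left(- \frac{1}{2} + 1\right) = \sqrt{2} \left(- i\right) \frac{1}{2} = - \frac{i \sqrt{2}}{2}$)
$H{\left(7 \right)} \left(-13\right) 19 = - \frac{i \sqrt{2}}{2} \left(-13\right) 19 = \frac{13 i \sqrt{2}}{2} \cdot 19 = \frac{247 i \sqrt{2}}{2}$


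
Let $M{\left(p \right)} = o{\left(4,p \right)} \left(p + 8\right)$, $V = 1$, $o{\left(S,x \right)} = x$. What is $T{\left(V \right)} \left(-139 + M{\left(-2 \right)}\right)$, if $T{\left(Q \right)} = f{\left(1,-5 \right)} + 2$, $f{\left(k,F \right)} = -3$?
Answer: $151$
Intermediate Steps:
$M{\left(p \right)} = p \left(8 + p\right)$ ($M{\left(p \right)} = p \left(p + 8\right) = p \left(8 + p\right)$)
$T{\left(Q \right)} = -1$ ($T{\left(Q \right)} = -3 + 2 = -1$)
$T{\left(V \right)} \left(-139 + M{\left(-2 \right)}\right) = - (-139 - 2 \left(8 - 2\right)) = - (-139 - 12) = \left(-1\right) \left(-151\right) = 151$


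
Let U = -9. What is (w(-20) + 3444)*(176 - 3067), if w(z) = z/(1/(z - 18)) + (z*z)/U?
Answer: -108227476/9 ≈ -1.2025e+7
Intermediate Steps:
w(z) = -z²/9 + z*(-18 + z) (w(z) = z/(1/(z - 18)) + (z*z)/(-9) = z/(1/(-18 + z)) + z²*(-⅑) = z*(-18 + z) - z²/9 = -z²/9 + z*(-18 + z))
(w(-20) + 3444)*(176 - 3067) = ((2/9)*(-20)*(-81 + 4*(-20)) + 3444)*(176 - 3067) = ((2/9)*(-20)*(-81 - 80) + 3444)*(-2891) = ((2/9)*(-20)*(-161) + 3444)*(-2891) = (6440/9 + 3444)*(-2891) = (37436/9)*(-2891) = -108227476/9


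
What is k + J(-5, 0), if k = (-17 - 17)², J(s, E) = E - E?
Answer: 1156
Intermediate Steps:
J(s, E) = 0
k = 1156 (k = (-34)² = 1156)
k + J(-5, 0) = 1156 + 0 = 1156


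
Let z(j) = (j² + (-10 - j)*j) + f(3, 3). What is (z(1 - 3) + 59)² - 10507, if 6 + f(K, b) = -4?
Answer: -5746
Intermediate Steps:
f(K, b) = -10 (f(K, b) = -6 - 4 = -10)
z(j) = -10 + j² + j*(-10 - j) (z(j) = (j² + (-10 - j)*j) - 10 = (j² + j*(-10 - j)) - 10 = -10 + j² + j*(-10 - j))
(z(1 - 3) + 59)² - 10507 = ((-10 - 10*(1 - 3)) + 59)² - 10507 = ((-10 - 10*(-2)) + 59)² - 10507 = ((-10 + 20) + 59)² - 10507 = (10 + 59)² - 10507 = 69² - 10507 = 4761 - 10507 = -5746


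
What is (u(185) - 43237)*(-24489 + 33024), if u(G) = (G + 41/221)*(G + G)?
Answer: 47687119005/221 ≈ 2.1578e+8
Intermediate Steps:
u(G) = 2*G*(41/221 + G) (u(G) = (G + 41*(1/221))*(2*G) = (G + 41/221)*(2*G) = (41/221 + G)*(2*G) = 2*G*(41/221 + G))
(u(185) - 43237)*(-24489 + 33024) = ((2/221)*185*(41 + 221*185) - 43237)*(-24489 + 33024) = ((2/221)*185*(41 + 40885) - 43237)*8535 = ((2/221)*185*40926 - 43237)*8535 = (15142620/221 - 43237)*8535 = (5587243/221)*8535 = 47687119005/221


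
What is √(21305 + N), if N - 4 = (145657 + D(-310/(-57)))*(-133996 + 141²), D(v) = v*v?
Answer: I*√54014633373754/57 ≈ 1.2894e+5*I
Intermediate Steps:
D(v) = v²
N = -54014702593699/3249 (N = 4 + (145657 + (-310/(-57))²)*(-133996 + 141²) = 4 + (145657 + (-310*(-1/57))²)*(-133996 + 19881) = 4 + (145657 + (310/57)²)*(-114115) = 4 + (145657 + 96100/3249)*(-114115) = 4 + (473335693/3249)*(-114115) = 4 - 54014702606695/3249 = -54014702593699/3249 ≈ -1.6625e+10)
√(21305 + N) = √(21305 - 54014702593699/3249) = √(-54014633373754/3249) = I*√54014633373754/57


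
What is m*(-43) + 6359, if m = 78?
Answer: 3005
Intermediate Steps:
m*(-43) + 6359 = 78*(-43) + 6359 = -3354 + 6359 = 3005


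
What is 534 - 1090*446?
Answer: -485606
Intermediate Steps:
534 - 1090*446 = 534 - 486140 = -485606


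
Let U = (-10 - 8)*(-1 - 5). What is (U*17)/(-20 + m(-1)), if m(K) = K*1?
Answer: -612/7 ≈ -87.429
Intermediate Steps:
m(K) = K
U = 108 (U = -18*(-6) = 108)
(U*17)/(-20 + m(-1)) = (108*17)/(-20 - 1) = 1836/(-21) = 1836*(-1/21) = -612/7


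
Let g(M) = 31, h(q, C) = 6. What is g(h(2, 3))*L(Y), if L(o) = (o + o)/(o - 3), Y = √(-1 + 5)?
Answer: -124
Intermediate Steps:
Y = 2 (Y = √4 = 2)
L(o) = 2*o/(-3 + o) (L(o) = (2*o)/(-3 + o) = 2*o/(-3 + o))
g(h(2, 3))*L(Y) = 31*(2*2/(-3 + 2)) = 31*(2*2/(-1)) = 31*(2*2*(-1)) = 31*(-4) = -124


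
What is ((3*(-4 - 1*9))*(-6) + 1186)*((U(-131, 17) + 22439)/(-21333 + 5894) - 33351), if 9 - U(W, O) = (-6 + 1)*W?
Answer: -731197592440/15439 ≈ -4.7360e+7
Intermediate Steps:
U(W, O) = 9 + 5*W (U(W, O) = 9 - (-6 + 1)*W = 9 - (-5)*W = 9 + 5*W)
((3*(-4 - 1*9))*(-6) + 1186)*((U(-131, 17) + 22439)/(-21333 + 5894) - 33351) = ((3*(-4 - 1*9))*(-6) + 1186)*(((9 + 5*(-131)) + 22439)/(-21333 + 5894) - 33351) = ((3*(-4 - 9))*(-6) + 1186)*(((9 - 655) + 22439)/(-15439) - 33351) = ((3*(-13))*(-6) + 1186)*((-646 + 22439)*(-1/15439) - 33351) = (-39*(-6) + 1186)*(21793*(-1/15439) - 33351) = (234 + 1186)*(-21793/15439 - 33351) = 1420*(-514927882/15439) = -731197592440/15439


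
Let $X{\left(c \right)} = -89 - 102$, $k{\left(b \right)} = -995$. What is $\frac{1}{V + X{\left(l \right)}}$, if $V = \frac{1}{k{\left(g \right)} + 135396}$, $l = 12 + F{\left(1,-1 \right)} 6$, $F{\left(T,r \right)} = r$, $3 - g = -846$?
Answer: $- \frac{134401}{25670590} \approx -0.0052356$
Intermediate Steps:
$g = 849$ ($g = 3 - -846 = 3 + 846 = 849$)
$l = 6$ ($l = 12 - 6 = 6$)
$V = \frac{1}{134401}$ ($V = \frac{1}{-995 + 135396} = \frac{1}{134401} \approx 7.4404 \cdot 10^{-6}$)
$X{\left(c \right)} = -191$
$\frac{1}{V + X{\left(l \right)}} = \frac{1}{\frac{1}{134401} - 191} = \frac{1}{- \frac{25670590}{134401}} = - \frac{134401}{25670590}$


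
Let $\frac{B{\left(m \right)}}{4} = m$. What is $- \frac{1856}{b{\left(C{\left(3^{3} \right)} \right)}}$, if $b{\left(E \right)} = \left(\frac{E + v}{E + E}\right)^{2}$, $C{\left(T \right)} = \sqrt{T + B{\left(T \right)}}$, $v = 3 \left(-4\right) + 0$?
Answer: $-3452160 - 890880 \sqrt{15} \approx -6.9025 \cdot 10^{6}$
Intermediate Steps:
$v = -12$ ($v = -12 + 0 = -12$)
$B{\left(m \right)} = 4 m$
$C{\left(T \right)} = \sqrt{5} \sqrt{T}$ ($C{\left(T \right)} = \sqrt{T + 4 T} = \sqrt{5 T} = \sqrt{5} \sqrt{T}$)
$b{\left(E \right)} = \frac{\left(-12 + E\right)^{2}}{4 E^{2}}$ ($b{\left(E \right)} = \left(\frac{E - 12}{E + E}\right)^{2} = \left(\frac{-12 + E}{2 E}\right)^{2} = \frac{\left(-12 + E\right)^{2}}{4 E^{2}}$)
$- \frac{1856}{b{\left(C{\left(3^{3} \right)} \right)}} = - \frac{1856}{\frac{1}{4} \cdot \frac{1}{135} \left(-12 + \sqrt{5} \sqrt{3^{3}}\right)^{2}} = - \frac{1856}{\frac{1}{4} \cdot \frac{1}{135} \left(-12 + \sqrt{5} \sqrt{27}\right)^{2}} = - \frac{1856}{\frac{1}{4} \cdot \frac{1}{135} \left(-12 + \sqrt{5} \cdot 3 \sqrt{3}\right)^{2}} = - \frac{1856}{\frac{1}{4} \cdot \frac{1}{135} \left(-12 + 3 \sqrt{15}\right)^{2}} = - \frac{1856}{\frac{1}{540} \left(-12 + 3 \sqrt{15}\right)^{2}} = - 1856 \frac{540}{\left(-12 + 3 \sqrt{15}\right)^{2}} = - \frac{1002240}{\left(-12 + 3 \sqrt{15}\right)^{2}}$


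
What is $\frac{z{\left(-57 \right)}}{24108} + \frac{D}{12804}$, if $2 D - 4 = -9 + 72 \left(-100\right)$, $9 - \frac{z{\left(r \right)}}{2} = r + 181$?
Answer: $- \frac{453505}{1558984} \approx -0.2909$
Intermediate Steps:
$z{\left(r \right)} = -344 - 2 r$ ($z{\left(r \right)} = 18 - 2 \left(r + 181\right) = 18 - 2 \left(181 + r\right) = 18 - \left(362 + 2 r\right) = -344 - 2 r$)
$D = - \frac{7205}{2}$ ($D = 2 + \frac{-9 + 72 \left(-100\right)}{2} = 2 + \frac{-9 - 7200}{2} = 2 + \frac{1}{2} \left(-7209\right) = 2 - \frac{7209}{2} = - \frac{7205}{2} \approx -3602.5$)
$\frac{z{\left(-57 \right)}}{24108} + \frac{D}{12804} = \frac{-344 - -114}{24108} - \frac{7205}{2 \cdot 12804} = \left(-344 + 114\right) \frac{1}{24108} - \frac{655}{2328} = \left(-230\right) \frac{1}{24108} - \frac{655}{2328} = - \frac{115}{12054} - \frac{655}{2328} = - \frac{453505}{1558984}$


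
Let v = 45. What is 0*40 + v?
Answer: 45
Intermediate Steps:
0*40 + v = 0*40 + 45 = 0 + 45 = 45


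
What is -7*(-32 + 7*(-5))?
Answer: 469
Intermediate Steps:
-7*(-32 + 7*(-5)) = -7*(-32 - 35) = -7*(-67) = 469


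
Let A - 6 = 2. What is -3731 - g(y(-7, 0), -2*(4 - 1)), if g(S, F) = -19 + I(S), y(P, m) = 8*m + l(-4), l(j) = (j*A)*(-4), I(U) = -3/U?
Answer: -475133/128 ≈ -3712.0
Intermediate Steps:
A = 8 (A = 6 + 2 = 8)
l(j) = -32*j (l(j) = (j*8)*(-4) = (8*j)*(-4) = -32*j)
y(P, m) = 128 + 8*m (y(P, m) = 8*m - 32*(-4) = 8*m + 128 = 128 + 8*m)
g(S, F) = -19 - 3/S
-3731 - g(y(-7, 0), -2*(4 - 1)) = -3731 - (-19 - 3/(128 + 8*0)) = -3731 - (-19 - 3/(128 + 0)) = -3731 - (-19 - 3/128) = -3731 - 1*(-2435/128) = -3731 + 2435/128 = -475133/128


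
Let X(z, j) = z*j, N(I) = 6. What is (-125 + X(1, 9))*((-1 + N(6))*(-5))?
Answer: 2900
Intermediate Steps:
X(z, j) = j*z
(-125 + X(1, 9))*((-1 + N(6))*(-5)) = (-125 + 9*1)*((-1 + 6)*(-5)) = (-125 + 9)*(5*(-5)) = -116*(-25) = 2900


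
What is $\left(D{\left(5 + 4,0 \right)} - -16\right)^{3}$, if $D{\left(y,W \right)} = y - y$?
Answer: $4096$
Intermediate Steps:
$D{\left(y,W \right)} = 0$
$\left(D{\left(5 + 4,0 \right)} - -16\right)^{3} = \left(0 - -16\right)^{3} = \left(0 + 16\right)^{3} = 16^{3} = 4096$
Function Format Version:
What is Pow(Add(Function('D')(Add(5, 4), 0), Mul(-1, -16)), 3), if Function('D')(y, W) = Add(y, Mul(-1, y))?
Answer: 4096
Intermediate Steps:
Function('D')(y, W) = 0
Pow(Add(Function('D')(Add(5, 4), 0), Mul(-1, -16)), 3) = Pow(Add(0, Mul(-1, -16)), 3) = Pow(Add(0, 16), 3) = Pow(16, 3) = 4096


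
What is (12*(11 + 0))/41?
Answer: 132/41 ≈ 3.2195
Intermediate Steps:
(12*(11 + 0))/41 = (12*11)*(1/41) = 132*(1/41) = 132/41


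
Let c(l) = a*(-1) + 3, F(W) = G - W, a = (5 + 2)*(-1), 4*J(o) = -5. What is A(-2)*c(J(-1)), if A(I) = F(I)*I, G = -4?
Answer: 40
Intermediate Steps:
J(o) = -5/4 (J(o) = (¼)*(-5) = -5/4)
a = -7 (a = 7*(-1) = -7)
F(W) = -4 - W
c(l) = 10 (c(l) = -7*(-1) + 3 = 7 + 3 = 10)
A(I) = I*(-4 - I) (A(I) = (-4 - I)*I = I*(-4 - I))
A(-2)*c(J(-1)) = -1*(-2)*(4 - 2)*10 = -1*(-2)*2*10 = 4*10 = 40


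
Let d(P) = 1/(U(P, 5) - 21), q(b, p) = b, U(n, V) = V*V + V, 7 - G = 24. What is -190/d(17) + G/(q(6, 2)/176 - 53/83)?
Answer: -7425482/4415 ≈ -1681.9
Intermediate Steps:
G = -17 (G = 7 - 1*24 = 7 - 24 = -17)
U(n, V) = V + V**2 (U(n, V) = V**2 + V = V + V**2)
d(P) = 1/9 (d(P) = 1/(5*(1 + 5) - 21) = 1/(5*6 - 21) = 1/(30 - 21) = 1/9)
-190/d(17) + G/(q(6, 2)/176 - 53/83) = -190/1/9 - 17/(6/176 - 53/83) = -190*9 - 17/(6*(1/176) - 53*1/83) = -1710 - 17/(3/88 - 53/83) = -1710 - 17/(-4415/7304) = -1710 - 17*(-7304/4415) = -1710 + 124168/4415 = -7425482/4415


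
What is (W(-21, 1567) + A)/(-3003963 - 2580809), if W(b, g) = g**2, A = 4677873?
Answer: -3566681/2792386 ≈ -1.2773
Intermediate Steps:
(W(-21, 1567) + A)/(-3003963 - 2580809) = (1567**2 + 4677873)/(-3003963 - 2580809) = (2455489 + 4677873)/(-5584772) = 7133362*(-1/5584772) = -3566681/2792386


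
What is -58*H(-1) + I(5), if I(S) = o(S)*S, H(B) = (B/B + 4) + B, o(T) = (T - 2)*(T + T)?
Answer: -82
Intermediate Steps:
o(T) = 2*T*(-2 + T) (o(T) = (-2 + T)*(2*T) = 2*T*(-2 + T))
H(B) = 5 + B (H(B) = (1 + 4) + B = 5 + B)
I(S) = 2*S²*(-2 + S) (I(S) = (2*S*(-2 + S))*S = 2*S²*(-2 + S))
-58*H(-1) + I(5) = -58*(5 - 1) + 2*5²*(-2 + 5) = -58*4 + 2*25*3 = -232 + 150 = -82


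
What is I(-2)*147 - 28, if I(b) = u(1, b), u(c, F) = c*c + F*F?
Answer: 707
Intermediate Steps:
u(c, F) = F² + c² (u(c, F) = c² + F² = F² + c²)
I(b) = 1 + b² (I(b) = b² + 1² = b² + 1 = 1 + b²)
I(-2)*147 - 28 = (1 + (-2)²)*147 - 28 = (1 + 4)*147 - 28 = 5*147 - 28 = 735 - 28 = 707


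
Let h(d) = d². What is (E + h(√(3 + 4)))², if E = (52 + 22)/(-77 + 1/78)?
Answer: 1315005169/36060025 ≈ 36.467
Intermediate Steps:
E = -5772/6005 (E = 74/(-77 + 1/78) = 74/(-6005/78) = 74*(-78/6005) = -5772/6005 ≈ -0.96120)
(E + h(√(3 + 4)))² = (-5772/6005 + (√(3 + 4))²)² = (-5772/6005 + (√7)²)² = (-5772/6005 + 7)² = (36263/6005)² = 1315005169/36060025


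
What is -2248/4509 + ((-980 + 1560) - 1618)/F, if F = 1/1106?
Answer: -5176460500/4509 ≈ -1.1480e+6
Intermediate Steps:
F = 1/1106 ≈ 0.00090416
-2248/4509 + ((-980 + 1560) - 1618)/F = -2248/4509 + ((-980 + 1560) - 1618)/(1/1106) = -2248*1/4509 + (580 - 1618)*1106 = -2248/4509 - 1038*1106 = -2248/4509 - 1148028 = -5176460500/4509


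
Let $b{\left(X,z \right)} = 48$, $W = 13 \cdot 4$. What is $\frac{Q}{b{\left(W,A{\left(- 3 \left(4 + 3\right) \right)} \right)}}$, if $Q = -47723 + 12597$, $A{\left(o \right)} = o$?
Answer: $- \frac{17563}{24} \approx -731.79$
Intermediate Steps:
$W = 52$
$Q = -35126$
$\frac{Q}{b{\left(W,A{\left(- 3 \left(4 + 3\right) \right)} \right)}} = - \frac{35126}{48} = \left(-35126\right) \frac{1}{48} = - \frac{17563}{24}$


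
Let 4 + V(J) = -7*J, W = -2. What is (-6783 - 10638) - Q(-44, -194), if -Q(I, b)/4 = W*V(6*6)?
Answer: -15373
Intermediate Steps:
V(J) = -4 - 7*J
Q(I, b) = -2048 (Q(I, b) = -(-8)*(-4 - 42*6) = -(-8)*(-4 - 7*36) = -(-8)*(-4 - 252) = -(-8)*(-256) = -4*512 = -2048)
(-6783 - 10638) - Q(-44, -194) = (-6783 - 10638) - 1*(-2048) = -17421 + 2048 = -15373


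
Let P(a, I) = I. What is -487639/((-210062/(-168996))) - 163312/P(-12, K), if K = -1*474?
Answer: -9756894881278/24892347 ≈ -3.9196e+5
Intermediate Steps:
K = -474
-487639/((-210062/(-168996))) - 163312/P(-12, K) = -487639/((-210062/(-168996))) - 163312/(-474) = -487639/((-210062*(-1/168996))) - 163312*(-1/474) = -487639/105031/84498 + 81656/237 = -487639*84498/105031 + 81656/237 = -41204520222/105031 + 81656/237 = -9756894881278/24892347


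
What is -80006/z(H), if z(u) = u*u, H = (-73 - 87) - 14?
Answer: -40003/15138 ≈ -2.6426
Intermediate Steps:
H = -174 (H = -160 - 14 = -174)
z(u) = u**2
-80006/z(H) = -80006/((-174)**2) = -80006/30276 = -80006*1/30276 = -40003/15138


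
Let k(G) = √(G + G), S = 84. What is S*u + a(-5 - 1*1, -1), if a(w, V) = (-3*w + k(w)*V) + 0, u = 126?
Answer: 10602 - 2*I*√3 ≈ 10602.0 - 3.4641*I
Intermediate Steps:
k(G) = √2*√G (k(G) = √(2*G) = √2*√G)
a(w, V) = -3*w + V*√2*√w (a(w, V) = (-3*w + (√2*√w)*V) + 0 = (-3*w + V*√2*√w) + 0 = -3*w + V*√2*√w)
S*u + a(-5 - 1*1, -1) = 84*126 + (-3*(-5 - 1*1) - √2*√(-5 - 1*1)) = 10584 + (-3*(-5 - 1) - √2*√(-5 - 1)) = 10584 + (-3*(-6) - √2*√(-6)) = 10584 + (18 - √2*I*√6) = 10584 + (18 - 2*I*√3) = 10602 - 2*I*√3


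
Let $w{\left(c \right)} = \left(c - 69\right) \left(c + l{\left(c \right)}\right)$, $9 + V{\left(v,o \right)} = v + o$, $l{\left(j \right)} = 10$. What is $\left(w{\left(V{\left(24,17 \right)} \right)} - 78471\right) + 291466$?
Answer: $211441$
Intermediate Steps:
$V{\left(v,o \right)} = -9 + o + v$ ($V{\left(v,o \right)} = -9 + \left(v + o\right) = -9 + \left(o + v\right) = -9 + o + v$)
$w{\left(c \right)} = \left(-69 + c\right) \left(10 + c\right)$ ($w{\left(c \right)} = \left(c - 69\right) \left(c + 10\right) = \left(-69 + c\right) \left(10 + c\right)$)
$\left(w{\left(V{\left(24,17 \right)} \right)} - 78471\right) + 291466 = \left(\left(-690 + \left(-9 + 17 + 24\right)^{2} - 59 \left(-9 + 17 + 24\right)\right) - 78471\right) + 291466 = \left(\left(-690 + 32^{2} - 1888\right) - 78471\right) + 291466 = \left(\left(-690 + 1024 - 1888\right) - 78471\right) + 291466 = \left(-1554 - 78471\right) + 291466 = -80025 + 291466 = 211441$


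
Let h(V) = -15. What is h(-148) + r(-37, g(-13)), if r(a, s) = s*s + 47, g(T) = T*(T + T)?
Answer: 114276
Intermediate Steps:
g(T) = 2*T² (g(T) = T*(2*T) = 2*T²)
r(a, s) = 47 + s² (r(a, s) = s² + 47 = 47 + s²)
h(-148) + r(-37, g(-13)) = -15 + (47 + (2*(-13)²)²) = -15 + (47 + (2*169)²) = -15 + (47 + 338²) = -15 + (47 + 114244) = -15 + 114291 = 114276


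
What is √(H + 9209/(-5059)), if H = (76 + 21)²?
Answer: √240762474398/5059 ≈ 96.991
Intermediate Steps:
H = 9409 (H = 97² = 9409)
√(H + 9209/(-5059)) = √(9409 + 9209/(-5059)) = √(9409 + 9209*(-1/5059)) = √(9409 - 9209/5059) = √(47590922/5059) = √240762474398/5059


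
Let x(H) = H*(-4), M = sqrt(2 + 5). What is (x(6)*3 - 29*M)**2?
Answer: 11071 + 4176*sqrt(7) ≈ 22120.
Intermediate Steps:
M = sqrt(7) ≈ 2.6458
x(H) = -4*H
(x(6)*3 - 29*M)**2 = (-4*6*3 - 29*sqrt(7))**2 = (-24*3 - 29*sqrt(7))**2 = (-72 - 29*sqrt(7))**2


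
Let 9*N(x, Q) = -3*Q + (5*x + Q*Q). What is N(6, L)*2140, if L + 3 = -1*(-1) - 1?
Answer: 34240/3 ≈ 11413.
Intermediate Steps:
L = -3 (L = -3 + (-1*(-1) - 1) = -3 + (1 - 1) = -3 + 0 = -3)
N(x, Q) = -Q/3 + Q**2/9 + 5*x/9 (N(x, Q) = (-3*Q + (5*x + Q*Q))/9 = (-3*Q + (5*x + Q**2))/9 = (-3*Q + (Q**2 + 5*x))/9 = (Q**2 - 3*Q + 5*x)/9 = -Q/3 + Q**2/9 + 5*x/9)
N(6, L)*2140 = (-1/3*(-3) + (1/9)*(-3)**2 + (5/9)*6)*2140 = (1 + (1/9)*9 + 10/3)*2140 = (1 + 1 + 10/3)*2140 = (16/3)*2140 = 34240/3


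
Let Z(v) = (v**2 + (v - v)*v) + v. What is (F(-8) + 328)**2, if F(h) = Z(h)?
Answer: 147456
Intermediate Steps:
Z(v) = v + v**2 (Z(v) = (v**2 + 0*v) + v = (v**2 + 0) + v = v**2 + v = v + v**2)
F(h) = h*(1 + h)
(F(-8) + 328)**2 = (-8*(1 - 8) + 328)**2 = (-8*(-7) + 328)**2 = (56 + 328)**2 = 384**2 = 147456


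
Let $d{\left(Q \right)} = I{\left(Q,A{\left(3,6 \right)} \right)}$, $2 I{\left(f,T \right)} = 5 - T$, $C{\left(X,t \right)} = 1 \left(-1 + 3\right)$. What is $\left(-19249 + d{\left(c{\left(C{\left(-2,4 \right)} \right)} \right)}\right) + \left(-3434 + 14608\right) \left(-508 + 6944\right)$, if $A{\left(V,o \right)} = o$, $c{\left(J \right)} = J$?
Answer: $\frac{143793229}{2} \approx 7.1897 \cdot 10^{7}$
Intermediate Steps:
$C{\left(X,t \right)} = 2$ ($C{\left(X,t \right)} = 1 \cdot 2 = 2$)
$I{\left(f,T \right)} = \frac{5}{2} - \frac{T}{2}$ ($I{\left(f,T \right)} = \frac{5 - T}{2} = \frac{5}{2} - \frac{T}{2}$)
$d{\left(Q \right)} = - \frac{1}{2}$ ($d{\left(Q \right)} = \frac{5}{2} - 3 = - \frac{1}{2}$)
$\left(-19249 + d{\left(c{\left(C{\left(-2,4 \right)} \right)} \right)}\right) + \left(-3434 + 14608\right) \left(-508 + 6944\right) = \left(-19249 - \frac{1}{2}\right) + \left(-3434 + 14608\right) \left(-508 + 6944\right) = - \frac{38499}{2} + 11174 \cdot 6436 = - \frac{38499}{2} + 71915864 = \frac{143793229}{2}$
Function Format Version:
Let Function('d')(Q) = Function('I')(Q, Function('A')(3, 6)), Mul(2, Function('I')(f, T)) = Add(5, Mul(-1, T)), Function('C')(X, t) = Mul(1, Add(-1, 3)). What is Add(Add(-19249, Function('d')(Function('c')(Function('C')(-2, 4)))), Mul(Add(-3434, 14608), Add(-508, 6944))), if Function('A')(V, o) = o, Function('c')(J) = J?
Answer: Rational(143793229, 2) ≈ 7.1897e+7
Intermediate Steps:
Function('C')(X, t) = 2 (Function('C')(X, t) = Mul(1, 2) = 2)
Function('I')(f, T) = Add(Rational(5, 2), Mul(Rational(-1, 2), T)) (Function('I')(f, T) = Mul(Rational(1, 2), Add(5, Mul(-1, T))) = Add(Rational(5, 2), Mul(Rational(-1, 2), T)))
Function('d')(Q) = Rational(-1, 2) (Function('d')(Q) = Add(Rational(5, 2), Mul(Rational(-1, 2), 6)) = Add(Rational(5, 2), -3) = Rational(-1, 2))
Add(Add(-19249, Function('d')(Function('c')(Function('C')(-2, 4)))), Mul(Add(-3434, 14608), Add(-508, 6944))) = Add(Add(-19249, Rational(-1, 2)), Mul(Add(-3434, 14608), Add(-508, 6944))) = Add(Rational(-38499, 2), Mul(11174, 6436)) = Add(Rational(-38499, 2), 71915864) = Rational(143793229, 2)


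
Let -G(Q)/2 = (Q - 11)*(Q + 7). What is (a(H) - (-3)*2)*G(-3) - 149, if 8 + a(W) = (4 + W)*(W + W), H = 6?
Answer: 13067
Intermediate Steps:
G(Q) = -2*(-11 + Q)*(7 + Q) (G(Q) = -2*(Q - 11)*(Q + 7) = -2*(-11 + Q)*(7 + Q))
a(W) = -8 + 2*W*(4 + W) (a(W) = -8 + (4 + W)*(W + W) = -8 + (4 + W)*(2*W) = -8 + 2*W*(4 + W))
(a(H) - (-3)*2)*G(-3) - 149 = ((-8 + 2*6**2 + 8*6) - (-3)*2)*(154 - 2*(-3)**2 + 8*(-3)) - 149 = ((-8 + 2*36 + 48) - 1*(-6))*(154 - 2*9 - 24) - 149 = ((-8 + 72 + 48) + 6)*(154 - 18 - 24) - 149 = (112 + 6)*112 - 149 = 118*112 - 149 = 13216 - 149 = 13067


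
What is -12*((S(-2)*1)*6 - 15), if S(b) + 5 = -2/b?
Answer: 468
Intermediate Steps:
S(b) = -5 - 2/b
-12*((S(-2)*1)*6 - 15) = -12*(((-5 - 2/(-2))*1)*6 - 15) = -12*(((-5 - 2*(-1/2))*1)*6 - 15) = -12*(((-5 + 1)*1)*6 - 15) = -12*(-4*1*6 - 15) = -12*(-4*6 - 15) = -12*(-24 - 15) = -12*(-39) = 468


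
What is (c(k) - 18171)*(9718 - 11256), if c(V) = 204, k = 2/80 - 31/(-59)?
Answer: 27633246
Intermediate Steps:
k = 1299/2360 (k = 2*(1/80) - 31*(-1/59) = 1/40 + 31/59 = 1299/2360 ≈ 0.55042)
(c(k) - 18171)*(9718 - 11256) = (204 - 18171)*(9718 - 11256) = -17967*(-1538) = 27633246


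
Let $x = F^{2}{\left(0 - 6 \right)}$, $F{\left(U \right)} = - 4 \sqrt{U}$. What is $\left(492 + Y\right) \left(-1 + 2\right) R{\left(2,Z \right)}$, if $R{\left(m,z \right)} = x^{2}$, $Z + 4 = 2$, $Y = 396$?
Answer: $8183808$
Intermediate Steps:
$Z = -2$ ($Z = -4 + 2 = -2$)
$x = -96$ ($x = \left(- 4 \sqrt{0 - 6}\right)^{2} = \left(- 4 \sqrt{-6}\right)^{2} = \left(- 4 i \sqrt{6}\right)^{2} = -96$)
$R{\left(m,z \right)} = 9216$ ($R{\left(m,z \right)} = \left(-96\right)^{2} = 9216$)
$\left(492 + Y\right) \left(-1 + 2\right) R{\left(2,Z \right)} = \left(492 + 396\right) \left(-1 + 2\right) 9216 = 888 \cdot 1 \cdot 9216 = 888 \cdot 9216 = 8183808$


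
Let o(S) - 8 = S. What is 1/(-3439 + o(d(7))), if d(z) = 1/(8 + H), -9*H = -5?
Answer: -77/264178 ≈ -0.00029147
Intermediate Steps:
H = 5/9 (H = -1/9*(-5) = 5/9 ≈ 0.55556)
d(z) = 9/77 (d(z) = 1/(8 + 5/9) = 1/(77/9) = 9/77)
o(S) = 8 + S
1/(-3439 + o(d(7))) = 1/(-3439 + (8 + 9/77)) = 1/(-3439 + 625/77) = 1/(-264178/77) = -77/264178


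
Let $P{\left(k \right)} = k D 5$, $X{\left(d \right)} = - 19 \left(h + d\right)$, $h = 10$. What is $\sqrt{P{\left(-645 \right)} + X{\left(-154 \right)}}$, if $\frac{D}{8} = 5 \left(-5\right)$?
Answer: $2 \sqrt{161934} \approx 804.82$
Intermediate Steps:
$D = -200$ ($D = 8 \cdot 5 \left(-5\right) = 8 \left(-25\right) = -200$)
$X{\left(d \right)} = -190 - 19 d$ ($X{\left(d \right)} = - 19 \left(10 + d\right) = -190 - 19 d$)
$P{\left(k \right)} = - 1000 k$ ($P{\left(k \right)} = k \left(-200\right) 5 = - 200 k 5 = - 1000 k$)
$\sqrt{P{\left(-645 \right)} + X{\left(-154 \right)}} = \sqrt{\left(-1000\right) \left(-645\right) - -2736} = \sqrt{645000 + \left(-190 + 2926\right)} = \sqrt{645000 + 2736} = \sqrt{647736} = 2 \sqrt{161934}$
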